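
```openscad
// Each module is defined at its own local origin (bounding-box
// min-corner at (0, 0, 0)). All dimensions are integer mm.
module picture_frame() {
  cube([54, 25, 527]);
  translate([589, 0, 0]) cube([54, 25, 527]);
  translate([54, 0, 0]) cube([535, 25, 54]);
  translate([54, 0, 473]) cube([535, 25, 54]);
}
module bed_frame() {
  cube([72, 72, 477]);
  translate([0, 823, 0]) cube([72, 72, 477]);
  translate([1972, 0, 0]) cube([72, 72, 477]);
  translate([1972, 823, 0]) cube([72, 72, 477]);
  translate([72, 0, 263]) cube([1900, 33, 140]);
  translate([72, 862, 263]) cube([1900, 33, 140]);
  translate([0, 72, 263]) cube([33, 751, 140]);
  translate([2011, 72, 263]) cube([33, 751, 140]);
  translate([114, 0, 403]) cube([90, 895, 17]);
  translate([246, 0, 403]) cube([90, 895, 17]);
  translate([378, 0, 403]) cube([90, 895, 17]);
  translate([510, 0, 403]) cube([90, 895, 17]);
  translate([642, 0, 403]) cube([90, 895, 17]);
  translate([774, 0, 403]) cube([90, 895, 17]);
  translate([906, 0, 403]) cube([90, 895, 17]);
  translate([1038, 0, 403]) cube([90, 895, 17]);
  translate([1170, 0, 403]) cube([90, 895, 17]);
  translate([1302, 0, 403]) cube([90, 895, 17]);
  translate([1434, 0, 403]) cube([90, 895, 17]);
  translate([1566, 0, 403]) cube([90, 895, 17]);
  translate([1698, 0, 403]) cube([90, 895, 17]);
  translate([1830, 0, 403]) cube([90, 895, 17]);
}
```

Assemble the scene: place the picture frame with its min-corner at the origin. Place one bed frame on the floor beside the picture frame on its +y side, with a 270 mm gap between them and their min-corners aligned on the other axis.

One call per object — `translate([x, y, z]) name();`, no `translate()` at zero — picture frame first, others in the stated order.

picture_frame();
translate([0, 295, 0]) bed_frame();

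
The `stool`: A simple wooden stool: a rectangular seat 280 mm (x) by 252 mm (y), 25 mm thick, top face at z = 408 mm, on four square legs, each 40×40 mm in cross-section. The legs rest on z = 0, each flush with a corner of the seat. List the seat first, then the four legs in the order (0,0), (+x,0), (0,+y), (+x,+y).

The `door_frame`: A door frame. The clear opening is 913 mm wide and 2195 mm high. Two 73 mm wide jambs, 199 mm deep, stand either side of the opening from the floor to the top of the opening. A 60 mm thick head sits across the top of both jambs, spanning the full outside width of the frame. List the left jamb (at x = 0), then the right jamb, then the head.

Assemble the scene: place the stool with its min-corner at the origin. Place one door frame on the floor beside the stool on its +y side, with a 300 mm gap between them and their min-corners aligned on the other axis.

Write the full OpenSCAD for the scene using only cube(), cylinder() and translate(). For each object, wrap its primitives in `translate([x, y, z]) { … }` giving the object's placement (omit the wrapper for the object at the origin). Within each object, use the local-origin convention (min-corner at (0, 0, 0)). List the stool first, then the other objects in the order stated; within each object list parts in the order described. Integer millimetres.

translate([0, 0, 383]) cube([280, 252, 25]);
cube([40, 40, 383]);
translate([240, 0, 0]) cube([40, 40, 383]);
translate([0, 212, 0]) cube([40, 40, 383]);
translate([240, 212, 0]) cube([40, 40, 383]);
translate([0, 552, 0]) {
  cube([73, 199, 2195]);
  translate([986, 0, 0]) cube([73, 199, 2195]);
  translate([0, 0, 2195]) cube([1059, 199, 60]);
}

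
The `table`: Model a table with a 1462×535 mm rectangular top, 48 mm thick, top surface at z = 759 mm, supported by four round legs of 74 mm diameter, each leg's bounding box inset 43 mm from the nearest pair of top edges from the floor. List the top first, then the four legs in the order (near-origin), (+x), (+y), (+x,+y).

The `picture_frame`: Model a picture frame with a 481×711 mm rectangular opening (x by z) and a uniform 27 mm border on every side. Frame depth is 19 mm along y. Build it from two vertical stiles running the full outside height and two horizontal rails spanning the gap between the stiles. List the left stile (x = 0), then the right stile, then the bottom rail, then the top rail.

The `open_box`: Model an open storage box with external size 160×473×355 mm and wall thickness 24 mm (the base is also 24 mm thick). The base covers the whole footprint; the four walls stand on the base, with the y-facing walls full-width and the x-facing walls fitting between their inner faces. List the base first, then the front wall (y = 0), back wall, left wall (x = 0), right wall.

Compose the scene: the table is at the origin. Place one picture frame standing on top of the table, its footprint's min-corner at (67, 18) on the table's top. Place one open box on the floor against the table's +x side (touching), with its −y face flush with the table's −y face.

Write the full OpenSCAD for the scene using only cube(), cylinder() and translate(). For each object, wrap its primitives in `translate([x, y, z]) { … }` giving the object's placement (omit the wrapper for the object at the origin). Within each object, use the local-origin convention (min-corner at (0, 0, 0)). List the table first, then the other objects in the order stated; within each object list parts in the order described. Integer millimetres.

translate([0, 0, 711]) cube([1462, 535, 48]);
translate([80, 80, 0]) cylinder(h = 711, r = 37);
translate([1382, 80, 0]) cylinder(h = 711, r = 37);
translate([80, 455, 0]) cylinder(h = 711, r = 37);
translate([1382, 455, 0]) cylinder(h = 711, r = 37);
translate([67, 18, 759]) {
  cube([27, 19, 765]);
  translate([508, 0, 0]) cube([27, 19, 765]);
  translate([27, 0, 0]) cube([481, 19, 27]);
  translate([27, 0, 738]) cube([481, 19, 27]);
}
translate([1462, 0, 0]) {
  cube([160, 473, 24]);
  translate([0, 0, 24]) cube([160, 24, 331]);
  translate([0, 449, 24]) cube([160, 24, 331]);
  translate([0, 24, 24]) cube([24, 425, 331]);
  translate([136, 24, 24]) cube([24, 425, 331]);
}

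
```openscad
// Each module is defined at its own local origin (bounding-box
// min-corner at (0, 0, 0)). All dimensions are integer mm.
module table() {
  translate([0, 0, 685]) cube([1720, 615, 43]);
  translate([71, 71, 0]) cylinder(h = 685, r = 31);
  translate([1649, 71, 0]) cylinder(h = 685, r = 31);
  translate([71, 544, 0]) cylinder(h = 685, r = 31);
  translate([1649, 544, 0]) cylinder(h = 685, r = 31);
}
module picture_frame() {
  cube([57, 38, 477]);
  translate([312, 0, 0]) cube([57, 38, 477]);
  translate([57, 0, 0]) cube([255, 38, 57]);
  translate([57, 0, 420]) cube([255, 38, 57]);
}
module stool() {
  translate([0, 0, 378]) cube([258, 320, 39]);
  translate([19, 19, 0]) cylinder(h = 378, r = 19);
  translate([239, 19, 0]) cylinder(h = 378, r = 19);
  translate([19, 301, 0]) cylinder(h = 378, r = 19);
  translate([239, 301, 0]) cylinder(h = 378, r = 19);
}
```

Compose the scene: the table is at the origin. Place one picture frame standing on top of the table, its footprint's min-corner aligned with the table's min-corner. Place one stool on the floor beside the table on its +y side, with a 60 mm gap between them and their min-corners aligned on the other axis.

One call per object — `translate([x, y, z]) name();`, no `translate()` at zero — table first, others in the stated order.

table();
translate([0, 0, 728]) picture_frame();
translate([0, 675, 0]) stool();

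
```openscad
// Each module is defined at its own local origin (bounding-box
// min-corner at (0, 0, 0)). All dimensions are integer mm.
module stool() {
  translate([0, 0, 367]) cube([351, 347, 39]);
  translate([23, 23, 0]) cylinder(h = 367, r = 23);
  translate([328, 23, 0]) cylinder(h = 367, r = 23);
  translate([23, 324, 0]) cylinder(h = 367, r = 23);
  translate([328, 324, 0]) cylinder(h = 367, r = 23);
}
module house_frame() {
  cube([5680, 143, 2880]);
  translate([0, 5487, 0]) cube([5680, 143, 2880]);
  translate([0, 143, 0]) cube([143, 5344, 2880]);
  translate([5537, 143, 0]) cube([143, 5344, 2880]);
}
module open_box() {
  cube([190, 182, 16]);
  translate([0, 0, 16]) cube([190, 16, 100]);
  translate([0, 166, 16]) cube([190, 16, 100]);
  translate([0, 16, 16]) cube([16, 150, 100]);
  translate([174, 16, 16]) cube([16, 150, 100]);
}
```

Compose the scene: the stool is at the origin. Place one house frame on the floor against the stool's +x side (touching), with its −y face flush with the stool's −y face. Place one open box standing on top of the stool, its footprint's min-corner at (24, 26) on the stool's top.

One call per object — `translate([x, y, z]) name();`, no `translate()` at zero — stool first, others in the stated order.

stool();
translate([351, 0, 0]) house_frame();
translate([24, 26, 406]) open_box();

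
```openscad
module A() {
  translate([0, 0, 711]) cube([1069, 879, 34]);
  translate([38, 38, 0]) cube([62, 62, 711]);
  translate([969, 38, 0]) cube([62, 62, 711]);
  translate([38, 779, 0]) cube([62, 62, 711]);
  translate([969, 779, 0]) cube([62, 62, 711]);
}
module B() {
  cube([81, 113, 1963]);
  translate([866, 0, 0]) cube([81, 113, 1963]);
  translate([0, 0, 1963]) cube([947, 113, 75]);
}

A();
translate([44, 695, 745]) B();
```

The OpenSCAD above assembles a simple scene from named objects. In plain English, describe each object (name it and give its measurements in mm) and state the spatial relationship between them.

A is a table with a 1069×879 mm rectangular top, 34 mm thick, top surface at z = 745 mm, supported by four 62×62 mm square legs, each inset 38 mm from the nearest pair of top edges, running from the floor.

B is a rectangular door frame: two vertical jambs of 81×113 mm section, 1963 mm tall, with a clear opening 785 mm wide between their inner faces. A header 75 mm tall and 113 mm deep lies on top of the jambs and spans the full outside width.

The door frame is on top of the table.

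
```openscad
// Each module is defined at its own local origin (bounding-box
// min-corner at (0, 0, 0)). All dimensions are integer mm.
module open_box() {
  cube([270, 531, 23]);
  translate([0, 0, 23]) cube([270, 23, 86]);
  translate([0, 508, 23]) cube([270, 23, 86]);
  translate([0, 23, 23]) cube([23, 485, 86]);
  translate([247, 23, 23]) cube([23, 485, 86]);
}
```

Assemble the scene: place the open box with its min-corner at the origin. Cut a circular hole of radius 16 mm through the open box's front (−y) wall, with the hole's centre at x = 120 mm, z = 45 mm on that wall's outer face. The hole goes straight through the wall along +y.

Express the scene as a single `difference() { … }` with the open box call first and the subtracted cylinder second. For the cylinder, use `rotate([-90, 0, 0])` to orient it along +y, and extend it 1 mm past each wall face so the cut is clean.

difference() {
  open_box();
  translate([120, -1, 45]) rotate([-90, 0, 0]) cylinder(h = 25, r = 16);
}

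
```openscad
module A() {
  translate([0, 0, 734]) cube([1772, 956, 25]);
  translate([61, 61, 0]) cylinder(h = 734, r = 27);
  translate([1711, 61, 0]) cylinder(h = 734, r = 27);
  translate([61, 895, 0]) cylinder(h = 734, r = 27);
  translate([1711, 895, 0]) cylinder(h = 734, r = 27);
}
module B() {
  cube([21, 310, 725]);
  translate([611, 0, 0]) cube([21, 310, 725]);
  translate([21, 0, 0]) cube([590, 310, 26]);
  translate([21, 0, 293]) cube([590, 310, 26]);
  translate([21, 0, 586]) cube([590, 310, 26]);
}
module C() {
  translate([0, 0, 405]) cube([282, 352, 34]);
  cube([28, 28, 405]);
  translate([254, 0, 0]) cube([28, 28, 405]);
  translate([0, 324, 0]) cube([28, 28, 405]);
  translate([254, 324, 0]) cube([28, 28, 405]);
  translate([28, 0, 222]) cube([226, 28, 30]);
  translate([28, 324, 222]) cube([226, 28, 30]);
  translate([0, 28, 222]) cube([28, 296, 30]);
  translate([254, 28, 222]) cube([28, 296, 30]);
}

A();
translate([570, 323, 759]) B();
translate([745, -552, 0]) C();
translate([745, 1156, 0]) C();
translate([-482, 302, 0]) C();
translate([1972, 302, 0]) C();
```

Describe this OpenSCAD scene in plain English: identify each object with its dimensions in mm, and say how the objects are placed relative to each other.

A is a rectangular dining table. The top is 1772×956×25 mm with its upper surface at z = 759 mm. It stands on four round legs of 54 mm diameter, each leg's bounding box inset 34 mm from the nearest pair of top edges, running from the floor to the underside of the top.

B is a bookshelf 632 mm wide overall, 310 mm deep and 725 mm tall. The two sides are 21 mm thick vertical panels. 3 horizontal shelves of 26 mm thickness span between the inner faces of the sides; the lowest shelf sits on the floor and shelves are stacked with a clear vertical gap of 267 mm between each pair.

C is a four-legged stool. The seat is a 282×352×34 mm slab whose top surface is at z = 439 mm; four square legs, each 28×28 mm in cross-section, run from the floor (z = 0) to the underside of the seat, each flush with a corner of the seat. Four stretchers, 28 mm wide and 30 mm tall, connect adjacent legs with their undersides at z = 222 mm, each running between the inner faces of the legs it joins and aligned with the legs' outer faces on the other axis.

The bookshelf is on top of the table, centred. Four stools sit around the table at the −y, +y, −x, +x sides.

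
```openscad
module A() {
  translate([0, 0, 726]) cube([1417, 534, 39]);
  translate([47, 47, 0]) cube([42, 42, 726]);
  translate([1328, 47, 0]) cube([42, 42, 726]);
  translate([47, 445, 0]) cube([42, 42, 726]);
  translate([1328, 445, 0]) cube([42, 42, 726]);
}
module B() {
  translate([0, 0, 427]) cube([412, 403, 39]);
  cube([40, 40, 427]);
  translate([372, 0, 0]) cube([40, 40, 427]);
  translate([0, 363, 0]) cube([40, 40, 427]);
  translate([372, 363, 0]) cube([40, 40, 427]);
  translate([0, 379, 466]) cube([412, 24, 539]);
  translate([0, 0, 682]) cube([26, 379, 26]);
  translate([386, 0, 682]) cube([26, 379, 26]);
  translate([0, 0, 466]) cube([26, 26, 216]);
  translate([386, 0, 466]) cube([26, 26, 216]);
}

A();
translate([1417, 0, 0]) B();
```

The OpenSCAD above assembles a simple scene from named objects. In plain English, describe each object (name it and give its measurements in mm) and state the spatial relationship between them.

A is a table with a 1417×534 mm rectangular top, 39 mm thick, top surface at z = 765 mm, supported by four 42×42 mm square legs, each inset 47 mm from the nearest pair of top edges, running from the floor.

B is a chair: 412×403 mm seat, 39 mm thick, top at z = 466 mm, on four 40 mm square corner legs flush with the seat edges. A 24 mm thick backrest slab spans the full seat width, extending 539 mm above the seat top, its back face flush with the seat's +y edge. Two armrests of 26×26 mm section run along each side from the seat's front edge to the front of the backrest, top faces 242 mm above the seat top and outer faces flush with the seat's x-edges; a 26×26 mm post under the front of each armrest stands on the seat at the front corner.

The chair is against the table's +x side, with their −y faces flush.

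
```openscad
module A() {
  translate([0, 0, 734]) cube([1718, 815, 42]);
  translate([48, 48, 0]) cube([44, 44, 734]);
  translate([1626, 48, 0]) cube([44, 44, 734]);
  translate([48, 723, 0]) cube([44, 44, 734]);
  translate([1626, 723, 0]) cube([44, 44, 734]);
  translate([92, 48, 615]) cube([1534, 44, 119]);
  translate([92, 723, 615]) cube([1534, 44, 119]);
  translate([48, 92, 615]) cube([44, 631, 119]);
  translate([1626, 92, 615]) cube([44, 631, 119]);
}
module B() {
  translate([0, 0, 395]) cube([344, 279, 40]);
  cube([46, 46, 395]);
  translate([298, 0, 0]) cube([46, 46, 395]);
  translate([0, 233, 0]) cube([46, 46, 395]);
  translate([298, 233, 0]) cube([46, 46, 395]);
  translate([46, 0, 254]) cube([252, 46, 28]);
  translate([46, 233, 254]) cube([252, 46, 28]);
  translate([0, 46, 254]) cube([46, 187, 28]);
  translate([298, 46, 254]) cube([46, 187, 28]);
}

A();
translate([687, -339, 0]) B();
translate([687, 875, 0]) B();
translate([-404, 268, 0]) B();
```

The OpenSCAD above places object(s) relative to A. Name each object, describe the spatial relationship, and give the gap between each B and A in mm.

A is a table. B is a stool. Three stools sit around the table at the −y, +y, −x sides. The gap between each stool and the table is 60 mm.

Each stool's nearest face is 60 mm from the table's bounding box.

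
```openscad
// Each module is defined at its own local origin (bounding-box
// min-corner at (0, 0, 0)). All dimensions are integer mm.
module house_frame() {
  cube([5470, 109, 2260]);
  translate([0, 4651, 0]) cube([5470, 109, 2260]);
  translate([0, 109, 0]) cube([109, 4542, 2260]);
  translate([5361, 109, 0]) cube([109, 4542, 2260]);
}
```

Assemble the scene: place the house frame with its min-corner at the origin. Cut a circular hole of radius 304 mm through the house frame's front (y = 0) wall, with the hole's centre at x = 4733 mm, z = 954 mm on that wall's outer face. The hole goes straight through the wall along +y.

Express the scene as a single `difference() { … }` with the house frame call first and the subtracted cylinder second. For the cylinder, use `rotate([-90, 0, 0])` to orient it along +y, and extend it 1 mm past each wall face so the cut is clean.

difference() {
  house_frame();
  translate([4733, -1, 954]) rotate([-90, 0, 0]) cylinder(h = 111, r = 304);
}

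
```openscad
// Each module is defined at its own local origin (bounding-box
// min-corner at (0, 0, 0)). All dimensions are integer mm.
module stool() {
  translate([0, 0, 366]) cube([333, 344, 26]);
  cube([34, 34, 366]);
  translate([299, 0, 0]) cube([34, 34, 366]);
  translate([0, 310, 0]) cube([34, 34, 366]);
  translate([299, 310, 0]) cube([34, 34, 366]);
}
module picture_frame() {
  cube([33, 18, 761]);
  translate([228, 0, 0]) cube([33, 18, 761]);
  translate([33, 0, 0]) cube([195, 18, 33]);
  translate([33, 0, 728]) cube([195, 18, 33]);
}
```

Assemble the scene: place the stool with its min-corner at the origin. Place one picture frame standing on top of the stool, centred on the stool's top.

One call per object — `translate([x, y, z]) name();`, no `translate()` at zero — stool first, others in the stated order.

stool();
translate([36, 163, 392]) picture_frame();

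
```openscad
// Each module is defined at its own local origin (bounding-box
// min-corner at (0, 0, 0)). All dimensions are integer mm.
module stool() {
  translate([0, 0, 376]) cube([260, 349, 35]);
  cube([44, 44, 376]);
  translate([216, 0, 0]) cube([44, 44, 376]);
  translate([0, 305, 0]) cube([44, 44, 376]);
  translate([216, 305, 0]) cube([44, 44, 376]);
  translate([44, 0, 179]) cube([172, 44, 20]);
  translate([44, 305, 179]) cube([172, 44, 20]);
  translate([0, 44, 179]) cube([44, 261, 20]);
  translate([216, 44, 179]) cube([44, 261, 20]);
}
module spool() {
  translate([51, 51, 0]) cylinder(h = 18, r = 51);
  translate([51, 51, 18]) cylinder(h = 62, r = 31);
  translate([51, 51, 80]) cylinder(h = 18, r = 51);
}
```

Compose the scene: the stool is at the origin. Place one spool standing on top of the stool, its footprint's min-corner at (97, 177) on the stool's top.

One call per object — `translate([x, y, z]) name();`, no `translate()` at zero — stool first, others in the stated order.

stool();
translate([97, 177, 411]) spool();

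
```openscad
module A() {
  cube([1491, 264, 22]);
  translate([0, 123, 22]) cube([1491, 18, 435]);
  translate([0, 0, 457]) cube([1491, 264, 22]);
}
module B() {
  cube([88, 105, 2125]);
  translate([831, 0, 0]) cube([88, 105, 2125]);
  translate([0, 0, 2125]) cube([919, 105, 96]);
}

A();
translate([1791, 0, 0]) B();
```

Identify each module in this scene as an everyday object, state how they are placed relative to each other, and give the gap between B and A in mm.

A is an I-beam. B is a door frame. The door frame is on the floor beside the I-beam on its +x side. The gap between the door frame and the I-beam is 300 mm.

The door frame's nearest face is 300 mm from the I-beam's +x face.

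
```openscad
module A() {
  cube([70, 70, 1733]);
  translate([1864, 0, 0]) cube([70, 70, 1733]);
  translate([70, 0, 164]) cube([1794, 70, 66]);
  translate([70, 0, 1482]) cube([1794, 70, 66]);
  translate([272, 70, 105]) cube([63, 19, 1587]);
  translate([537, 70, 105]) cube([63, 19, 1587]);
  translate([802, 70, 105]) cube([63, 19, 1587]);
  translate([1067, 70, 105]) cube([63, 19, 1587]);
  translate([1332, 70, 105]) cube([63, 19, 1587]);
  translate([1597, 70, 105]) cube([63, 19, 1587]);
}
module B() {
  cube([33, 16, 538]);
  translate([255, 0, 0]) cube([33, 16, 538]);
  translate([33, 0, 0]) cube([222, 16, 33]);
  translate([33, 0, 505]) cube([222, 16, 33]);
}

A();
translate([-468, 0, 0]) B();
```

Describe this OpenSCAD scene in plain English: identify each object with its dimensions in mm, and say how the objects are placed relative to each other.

A is a fence section. Two 70×70 mm posts, 1733 mm tall, stand on the floor with a clear span of 1794 mm between their inner faces. Two horizontal rails of 70×66 mm section span the gap between the posts with their undersides at z = 164 mm and z = 1482 mm, flush with the posts' −y face. 6 pickets, each 63 mm wide, 19 mm thick and 1587 mm tall, are fixed to the +y face of the rails with their bottoms at z = 105 mm, evenly spaced across the span with equal gaps (rounded down to the nearest mm) at the −x end and between each pair — any rounding remainder accumulates at the +x end.

B is a rectangular picture frame lying in the x–z plane (depth along y). The opening is 222 mm wide (x) by 472 mm tall (z), surrounded by a border 33 mm wide on all four sides. The frame is 16 mm deep and is made of two full-height vertical stiles with two horizontal rails fitted between them.

The picture frame is on the floor beside the fence section on its −x side.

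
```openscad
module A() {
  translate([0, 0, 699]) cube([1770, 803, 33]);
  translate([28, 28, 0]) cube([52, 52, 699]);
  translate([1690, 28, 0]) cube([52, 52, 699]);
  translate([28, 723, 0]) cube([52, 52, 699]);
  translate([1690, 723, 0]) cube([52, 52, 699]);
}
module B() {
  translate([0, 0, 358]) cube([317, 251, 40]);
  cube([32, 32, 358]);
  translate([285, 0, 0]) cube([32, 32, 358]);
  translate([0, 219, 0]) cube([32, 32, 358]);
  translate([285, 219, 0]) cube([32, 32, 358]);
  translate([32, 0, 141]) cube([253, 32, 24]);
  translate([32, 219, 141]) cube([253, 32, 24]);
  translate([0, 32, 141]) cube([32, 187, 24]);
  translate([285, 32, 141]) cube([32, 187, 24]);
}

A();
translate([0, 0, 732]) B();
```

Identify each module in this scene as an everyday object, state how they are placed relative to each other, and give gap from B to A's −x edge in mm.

A is a table. B is a stool. The stool is on top of the table. The gap from the stool to the table's −x edge is 0 mm.

The stool's min-x is at 0; the table's min-x is 0; gap = 0 mm.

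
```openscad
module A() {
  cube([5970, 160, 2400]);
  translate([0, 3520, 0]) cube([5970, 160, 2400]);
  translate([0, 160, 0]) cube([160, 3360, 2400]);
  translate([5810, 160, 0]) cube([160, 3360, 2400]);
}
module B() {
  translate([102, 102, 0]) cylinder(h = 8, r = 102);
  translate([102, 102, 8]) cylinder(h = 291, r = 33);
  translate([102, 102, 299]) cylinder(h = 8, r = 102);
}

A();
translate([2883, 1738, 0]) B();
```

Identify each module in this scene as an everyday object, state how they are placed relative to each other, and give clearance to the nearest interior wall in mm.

A is a house frame. B is a spool. The spool sits inside the house frame, centred. The clearance to the nearest interior wall is 1578 mm.

Clearances: x = 2723, y = 1578; minimum 1578 mm.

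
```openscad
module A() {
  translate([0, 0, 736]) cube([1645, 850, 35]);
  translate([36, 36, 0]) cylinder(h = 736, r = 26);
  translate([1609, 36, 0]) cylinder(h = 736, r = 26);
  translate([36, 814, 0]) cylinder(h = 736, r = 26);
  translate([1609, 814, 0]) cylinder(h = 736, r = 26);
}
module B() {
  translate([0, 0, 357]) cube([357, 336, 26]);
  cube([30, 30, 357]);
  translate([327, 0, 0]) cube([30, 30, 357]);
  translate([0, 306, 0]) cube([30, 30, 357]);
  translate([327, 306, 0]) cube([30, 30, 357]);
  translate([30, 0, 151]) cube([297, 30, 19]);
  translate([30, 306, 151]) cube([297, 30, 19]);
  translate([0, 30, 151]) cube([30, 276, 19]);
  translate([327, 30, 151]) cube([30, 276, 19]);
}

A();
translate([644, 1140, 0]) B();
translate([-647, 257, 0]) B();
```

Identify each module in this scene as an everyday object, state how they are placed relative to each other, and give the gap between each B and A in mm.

Each stool's nearest face is 290 mm from the table's bounding box.

A is a table. B is a stool. Two stools sit around the table at the +y, −x sides. The gap between each stool and the table is 290 mm.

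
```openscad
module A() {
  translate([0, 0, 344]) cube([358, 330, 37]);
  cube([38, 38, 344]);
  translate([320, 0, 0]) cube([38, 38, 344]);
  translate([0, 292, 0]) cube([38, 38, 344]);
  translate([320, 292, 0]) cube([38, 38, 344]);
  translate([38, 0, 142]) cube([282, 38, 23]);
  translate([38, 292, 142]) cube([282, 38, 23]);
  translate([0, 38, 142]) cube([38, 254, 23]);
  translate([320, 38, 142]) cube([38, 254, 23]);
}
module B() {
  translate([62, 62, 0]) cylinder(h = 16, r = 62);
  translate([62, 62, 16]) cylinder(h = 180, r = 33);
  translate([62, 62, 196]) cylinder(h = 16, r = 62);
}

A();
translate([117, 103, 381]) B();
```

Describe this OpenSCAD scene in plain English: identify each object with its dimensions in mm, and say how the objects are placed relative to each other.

A is a simple wooden stool: a rectangular seat 358 mm (x) by 330 mm (y), 37 mm thick, top face at z = 381 mm, on four square legs, each 38×38 mm in cross-section. The legs rest on z = 0, each flush with a corner of the seat. Four stretchers, 38 mm wide and 23 mm tall, connect adjacent legs with their undersides at z = 142 mm, each running between the inner faces of the legs it joins and aligned with the legs' outer faces on the other axis.

B is a spool: two coaxial disc flanges of radius 62 mm and thickness 16 mm, joined by a core cylinder of radius 33 mm and height 180 mm. The lower flange rests on z = 0 and the three cylinders share a vertical axis.

The spool is on top of the stool, centred.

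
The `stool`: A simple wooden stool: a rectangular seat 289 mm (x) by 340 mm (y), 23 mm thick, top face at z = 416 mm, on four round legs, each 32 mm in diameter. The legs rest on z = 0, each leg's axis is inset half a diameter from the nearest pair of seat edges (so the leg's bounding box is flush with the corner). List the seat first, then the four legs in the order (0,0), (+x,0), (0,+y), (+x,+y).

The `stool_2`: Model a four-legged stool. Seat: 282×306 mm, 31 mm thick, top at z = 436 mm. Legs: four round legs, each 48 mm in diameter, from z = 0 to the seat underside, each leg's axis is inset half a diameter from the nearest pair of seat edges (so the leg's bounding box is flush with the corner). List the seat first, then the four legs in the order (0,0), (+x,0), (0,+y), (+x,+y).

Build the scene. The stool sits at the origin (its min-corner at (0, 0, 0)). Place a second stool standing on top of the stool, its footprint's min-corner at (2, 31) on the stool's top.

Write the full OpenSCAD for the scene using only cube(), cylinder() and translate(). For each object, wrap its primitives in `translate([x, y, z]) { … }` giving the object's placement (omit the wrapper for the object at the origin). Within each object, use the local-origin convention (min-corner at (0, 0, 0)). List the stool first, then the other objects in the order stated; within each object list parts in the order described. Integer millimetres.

translate([0, 0, 393]) cube([289, 340, 23]);
translate([16, 16, 0]) cylinder(h = 393, r = 16);
translate([273, 16, 0]) cylinder(h = 393, r = 16);
translate([16, 324, 0]) cylinder(h = 393, r = 16);
translate([273, 324, 0]) cylinder(h = 393, r = 16);
translate([2, 31, 416]) {
  translate([0, 0, 405]) cube([282, 306, 31]);
  translate([24, 24, 0]) cylinder(h = 405, r = 24);
  translate([258, 24, 0]) cylinder(h = 405, r = 24);
  translate([24, 282, 0]) cylinder(h = 405, r = 24);
  translate([258, 282, 0]) cylinder(h = 405, r = 24);
}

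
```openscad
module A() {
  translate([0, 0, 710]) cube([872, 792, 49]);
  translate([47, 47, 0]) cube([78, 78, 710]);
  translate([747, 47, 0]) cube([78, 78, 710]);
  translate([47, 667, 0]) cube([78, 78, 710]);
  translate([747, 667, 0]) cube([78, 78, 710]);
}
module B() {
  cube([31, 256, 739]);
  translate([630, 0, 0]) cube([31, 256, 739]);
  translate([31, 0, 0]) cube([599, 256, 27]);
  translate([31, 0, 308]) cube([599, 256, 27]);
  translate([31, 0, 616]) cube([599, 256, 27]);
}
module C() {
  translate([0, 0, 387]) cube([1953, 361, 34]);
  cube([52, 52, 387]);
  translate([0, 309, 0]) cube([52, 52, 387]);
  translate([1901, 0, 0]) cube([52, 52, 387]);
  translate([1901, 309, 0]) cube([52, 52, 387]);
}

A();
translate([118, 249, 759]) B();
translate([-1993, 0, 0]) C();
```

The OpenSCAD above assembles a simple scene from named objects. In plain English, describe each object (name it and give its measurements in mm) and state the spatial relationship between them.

A is a table with a 872×792 mm rectangular top, 49 mm thick, top surface at z = 759 mm, supported by four 78×78 mm square legs, each inset 47 mm from the nearest pair of top edges, running from the floor.

B is a bookshelf 661 mm wide overall, 256 mm deep and 739 mm tall. The two sides are 31 mm thick vertical panels. 3 horizontal shelves of 27 mm thickness span between the inner faces of the sides; the lowest shelf sits on the floor and shelves are stacked with a clear vertical gap of 281 mm between each pair.

C is a bench: a 1953×361 mm seat slab, 34 mm thick, top at z = 421 mm, on four 52×52 mm square legs flush with the seat corners and standing on z = 0.

The bookshelf is on top of the table. The bench is on the floor beside the table on its −x side.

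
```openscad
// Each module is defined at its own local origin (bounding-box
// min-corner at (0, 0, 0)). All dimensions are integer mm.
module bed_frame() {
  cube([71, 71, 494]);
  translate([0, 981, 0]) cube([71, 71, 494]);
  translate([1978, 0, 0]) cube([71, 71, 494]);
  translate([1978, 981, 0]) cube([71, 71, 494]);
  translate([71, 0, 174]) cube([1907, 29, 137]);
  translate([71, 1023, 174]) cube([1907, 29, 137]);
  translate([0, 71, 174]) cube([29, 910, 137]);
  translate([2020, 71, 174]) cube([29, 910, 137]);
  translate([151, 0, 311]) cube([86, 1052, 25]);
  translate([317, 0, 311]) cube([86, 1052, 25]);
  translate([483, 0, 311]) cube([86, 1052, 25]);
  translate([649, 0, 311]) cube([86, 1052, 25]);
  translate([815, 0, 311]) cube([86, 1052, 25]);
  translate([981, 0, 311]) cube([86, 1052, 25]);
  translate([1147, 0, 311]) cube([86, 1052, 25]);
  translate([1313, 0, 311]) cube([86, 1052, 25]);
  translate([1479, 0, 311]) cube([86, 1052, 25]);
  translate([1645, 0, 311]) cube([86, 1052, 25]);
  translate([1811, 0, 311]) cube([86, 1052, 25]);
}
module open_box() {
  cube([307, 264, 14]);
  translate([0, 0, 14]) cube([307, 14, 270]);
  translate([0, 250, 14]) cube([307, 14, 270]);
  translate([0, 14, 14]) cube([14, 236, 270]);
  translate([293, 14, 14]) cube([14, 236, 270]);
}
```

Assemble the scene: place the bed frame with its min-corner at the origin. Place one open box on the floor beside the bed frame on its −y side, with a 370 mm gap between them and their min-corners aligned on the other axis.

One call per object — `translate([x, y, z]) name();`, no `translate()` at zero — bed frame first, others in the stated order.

bed_frame();
translate([0, -634, 0]) open_box();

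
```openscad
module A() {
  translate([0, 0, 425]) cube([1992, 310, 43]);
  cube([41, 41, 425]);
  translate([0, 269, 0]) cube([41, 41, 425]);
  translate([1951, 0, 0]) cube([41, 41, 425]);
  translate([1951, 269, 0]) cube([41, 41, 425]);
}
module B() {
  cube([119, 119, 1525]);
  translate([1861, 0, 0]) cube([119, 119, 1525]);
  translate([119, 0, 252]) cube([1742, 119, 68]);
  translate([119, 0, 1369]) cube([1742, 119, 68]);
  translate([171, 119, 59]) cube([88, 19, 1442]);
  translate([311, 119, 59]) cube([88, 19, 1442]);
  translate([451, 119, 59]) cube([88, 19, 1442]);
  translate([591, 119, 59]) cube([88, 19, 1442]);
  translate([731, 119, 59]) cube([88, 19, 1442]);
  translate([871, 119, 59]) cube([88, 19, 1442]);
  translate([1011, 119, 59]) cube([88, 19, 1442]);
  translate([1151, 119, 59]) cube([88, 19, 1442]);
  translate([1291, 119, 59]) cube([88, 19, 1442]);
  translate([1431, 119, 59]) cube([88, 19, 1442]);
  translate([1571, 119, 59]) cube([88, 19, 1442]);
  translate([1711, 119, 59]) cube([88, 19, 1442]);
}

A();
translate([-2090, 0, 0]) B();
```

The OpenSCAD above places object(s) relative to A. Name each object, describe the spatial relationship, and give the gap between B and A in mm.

The fence section's nearest face is 110 mm from the bench's −x face.

A is a bench. B is a fence section. The fence section is on the floor beside the bench on its −x side. The gap between the fence section and the bench is 110 mm.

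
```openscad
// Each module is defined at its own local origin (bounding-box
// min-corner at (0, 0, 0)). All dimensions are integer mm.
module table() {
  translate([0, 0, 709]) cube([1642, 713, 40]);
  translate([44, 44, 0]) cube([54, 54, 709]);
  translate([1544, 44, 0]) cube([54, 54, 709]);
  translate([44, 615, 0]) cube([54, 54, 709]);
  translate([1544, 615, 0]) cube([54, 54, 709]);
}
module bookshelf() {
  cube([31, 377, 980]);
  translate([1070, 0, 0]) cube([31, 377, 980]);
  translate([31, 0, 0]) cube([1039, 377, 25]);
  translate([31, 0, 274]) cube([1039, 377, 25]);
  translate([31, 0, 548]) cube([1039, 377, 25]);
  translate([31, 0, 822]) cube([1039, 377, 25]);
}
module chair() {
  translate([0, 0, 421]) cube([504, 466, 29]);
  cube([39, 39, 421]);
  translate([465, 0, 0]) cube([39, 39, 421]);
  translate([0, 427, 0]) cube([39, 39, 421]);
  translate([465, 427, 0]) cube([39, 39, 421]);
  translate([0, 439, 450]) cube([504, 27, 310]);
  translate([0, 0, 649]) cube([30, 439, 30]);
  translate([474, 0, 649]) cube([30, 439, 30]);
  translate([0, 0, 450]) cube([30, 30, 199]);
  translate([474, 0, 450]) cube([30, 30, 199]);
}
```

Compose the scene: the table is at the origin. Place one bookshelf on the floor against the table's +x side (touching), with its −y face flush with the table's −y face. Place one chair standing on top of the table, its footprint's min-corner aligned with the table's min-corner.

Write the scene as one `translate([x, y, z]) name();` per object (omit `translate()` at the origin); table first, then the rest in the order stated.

table();
translate([1642, 0, 0]) bookshelf();
translate([0, 0, 749]) chair();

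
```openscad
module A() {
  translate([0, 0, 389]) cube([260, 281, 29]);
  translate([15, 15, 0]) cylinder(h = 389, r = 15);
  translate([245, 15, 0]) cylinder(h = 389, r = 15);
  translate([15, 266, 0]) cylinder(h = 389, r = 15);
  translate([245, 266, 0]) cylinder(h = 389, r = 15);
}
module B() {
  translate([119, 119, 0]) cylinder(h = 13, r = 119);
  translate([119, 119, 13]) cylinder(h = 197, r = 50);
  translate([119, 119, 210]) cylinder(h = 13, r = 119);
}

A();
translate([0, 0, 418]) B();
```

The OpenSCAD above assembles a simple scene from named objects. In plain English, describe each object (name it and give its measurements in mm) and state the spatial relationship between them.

A is a four-legged stool. The seat is 260×281 mm, 29 mm thick, top at z = 418 mm. It stands on four round legs, each 30 mm in diameter, from z = 0 to the seat underside, each leg's axis is inset half a diameter from the nearest pair of seat edges (so the leg's bounding box is flush with the corner).

B is a spool: two coaxial disc flanges of radius 119 mm and thickness 13 mm, joined by a core cylinder of radius 50 mm and height 197 mm. The lower flange rests on z = 0 and the three cylinders share a vertical axis.

The spool is on top of the stool.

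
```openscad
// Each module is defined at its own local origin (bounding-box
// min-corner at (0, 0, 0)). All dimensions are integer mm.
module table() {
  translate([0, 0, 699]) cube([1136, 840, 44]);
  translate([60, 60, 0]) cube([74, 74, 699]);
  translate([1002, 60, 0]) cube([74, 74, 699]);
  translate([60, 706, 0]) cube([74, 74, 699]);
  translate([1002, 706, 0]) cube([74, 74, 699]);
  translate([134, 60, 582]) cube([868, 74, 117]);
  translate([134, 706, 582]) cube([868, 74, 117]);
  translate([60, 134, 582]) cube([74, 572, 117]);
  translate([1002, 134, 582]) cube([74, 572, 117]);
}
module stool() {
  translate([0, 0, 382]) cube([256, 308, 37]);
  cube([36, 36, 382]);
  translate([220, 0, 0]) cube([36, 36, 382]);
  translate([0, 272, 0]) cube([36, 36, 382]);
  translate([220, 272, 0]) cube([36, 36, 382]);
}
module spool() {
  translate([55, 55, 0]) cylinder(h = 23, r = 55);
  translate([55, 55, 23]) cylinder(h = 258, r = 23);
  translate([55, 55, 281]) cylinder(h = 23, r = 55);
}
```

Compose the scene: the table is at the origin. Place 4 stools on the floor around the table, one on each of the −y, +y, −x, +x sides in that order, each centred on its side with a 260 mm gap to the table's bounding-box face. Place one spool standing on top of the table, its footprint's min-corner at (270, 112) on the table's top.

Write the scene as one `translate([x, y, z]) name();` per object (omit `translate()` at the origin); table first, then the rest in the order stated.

table();
translate([440, -568, 0]) stool();
translate([440, 1100, 0]) stool();
translate([-516, 266, 0]) stool();
translate([1396, 266, 0]) stool();
translate([270, 112, 743]) spool();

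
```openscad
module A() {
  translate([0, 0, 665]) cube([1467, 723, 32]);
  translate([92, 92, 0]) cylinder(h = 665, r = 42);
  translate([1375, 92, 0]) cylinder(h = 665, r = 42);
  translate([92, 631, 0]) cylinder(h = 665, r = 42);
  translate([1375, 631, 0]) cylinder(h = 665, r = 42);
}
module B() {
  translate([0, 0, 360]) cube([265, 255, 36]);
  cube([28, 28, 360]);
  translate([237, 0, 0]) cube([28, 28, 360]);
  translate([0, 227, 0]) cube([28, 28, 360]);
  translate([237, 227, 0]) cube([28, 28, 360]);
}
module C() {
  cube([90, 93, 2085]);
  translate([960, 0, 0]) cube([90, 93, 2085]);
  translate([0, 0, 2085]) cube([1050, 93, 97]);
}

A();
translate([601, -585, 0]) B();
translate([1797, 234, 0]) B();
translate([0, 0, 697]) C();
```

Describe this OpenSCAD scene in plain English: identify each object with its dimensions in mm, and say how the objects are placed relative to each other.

A is a table: top 1467 mm (x) × 723 mm (y), 32 mm thick, upper face at z = 697 mm, on four round legs of 84 mm diameter, each leg's bounding box inset 50 mm from the nearest pair of top edges, running from z = 0 to the bottom of the top.

B is a four-legged stool. The seat is 265×255 mm, 36 mm thick, top at z = 396 mm. It stands on four square legs, each 28×28 mm in cross-section, from z = 0 to the seat underside, each flush with a corner of the seat.

C is a rectangular door frame: two vertical jambs of 90×93 mm section, 2085 mm tall, with a clear opening 870 mm wide between their inner faces. A header 97 mm tall and 93 mm deep lies on top of the jambs and spans the full outside width.

Two stools sit around the table at the −y, +x sides. The door frame is on top of the table.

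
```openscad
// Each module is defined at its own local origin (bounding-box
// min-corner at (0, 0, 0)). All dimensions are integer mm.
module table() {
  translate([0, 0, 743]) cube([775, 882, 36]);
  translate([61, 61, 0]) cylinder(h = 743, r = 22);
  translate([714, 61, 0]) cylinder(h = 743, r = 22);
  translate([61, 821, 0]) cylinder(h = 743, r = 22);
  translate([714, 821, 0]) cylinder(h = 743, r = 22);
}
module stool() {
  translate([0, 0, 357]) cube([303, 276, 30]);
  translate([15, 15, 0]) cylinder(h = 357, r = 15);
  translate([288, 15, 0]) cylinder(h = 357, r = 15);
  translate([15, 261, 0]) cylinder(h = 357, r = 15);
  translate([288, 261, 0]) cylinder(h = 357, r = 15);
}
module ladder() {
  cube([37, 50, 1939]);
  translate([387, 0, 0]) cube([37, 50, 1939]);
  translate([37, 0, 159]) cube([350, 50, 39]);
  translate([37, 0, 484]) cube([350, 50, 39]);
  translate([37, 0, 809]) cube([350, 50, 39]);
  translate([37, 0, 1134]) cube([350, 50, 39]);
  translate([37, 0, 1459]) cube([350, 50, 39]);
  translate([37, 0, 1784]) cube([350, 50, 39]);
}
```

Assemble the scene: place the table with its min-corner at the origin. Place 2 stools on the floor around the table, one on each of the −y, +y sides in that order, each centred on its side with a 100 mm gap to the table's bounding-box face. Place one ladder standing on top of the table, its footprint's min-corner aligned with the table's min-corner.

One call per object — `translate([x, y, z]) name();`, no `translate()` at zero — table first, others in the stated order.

table();
translate([236, -376, 0]) stool();
translate([236, 982, 0]) stool();
translate([0, 0, 779]) ladder();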